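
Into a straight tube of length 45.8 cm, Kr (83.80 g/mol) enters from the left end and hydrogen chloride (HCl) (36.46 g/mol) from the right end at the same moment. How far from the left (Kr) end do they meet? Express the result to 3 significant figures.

Distances travelled in equal time are proportional to diffusion rates, so d_Kr/d_HCl = √(M_HCl/M_Kr) = √(36.46/83.80) = 0.6596.
With d_Kr + d_HCl = 45.8 cm, d_HCl = 45.8/(1 + 0.6596) = 27.60 cm.
d_Kr = 45.8 − 27.60 = 18.2 cm.

18.2 cm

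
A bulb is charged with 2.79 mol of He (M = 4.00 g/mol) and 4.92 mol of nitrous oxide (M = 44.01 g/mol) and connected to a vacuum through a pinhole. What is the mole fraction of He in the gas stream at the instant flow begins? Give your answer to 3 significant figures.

The effusion rate of species i is ∝ p_i/√M_i ∝ n_i/√M_i.
So x_He in the escaping gas = (n_He/√M_He) / Σ(n_i/√M_i)
= (2.79/√4.00) / (2.79/√4.00 + 4.92/√44.01) = 1.395/(1.395 + 0.7416) = 0.653.

0.653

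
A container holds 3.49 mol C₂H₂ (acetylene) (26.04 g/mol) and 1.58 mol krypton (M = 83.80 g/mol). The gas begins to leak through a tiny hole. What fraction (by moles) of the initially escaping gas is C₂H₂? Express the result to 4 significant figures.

Rate_i ∝ x_i/√M_i (Graham's law weighted by mole fraction), so the effusate composition follows n_i/√M_i.
x_C₂H₂(eff) = (n_C₂H₂/√M_C₂H₂) / (n_C₂H₂/√M_C₂H₂ + n_Kr/√M_Kr)
= (3.49/√26.04) / (3.49/√26.04 + 1.58/√83.80) = 0.6839/(0.6839 + 0.1726) = 0.7985.

0.7985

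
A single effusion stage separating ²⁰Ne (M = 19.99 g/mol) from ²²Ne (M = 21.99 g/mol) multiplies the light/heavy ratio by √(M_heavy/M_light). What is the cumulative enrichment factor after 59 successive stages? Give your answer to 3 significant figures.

Overall factor = α^59 with α = √(21.99/19.99), i.e. (21.99/19.99)^(59/2).
= 1.10005^(59/2) = 16.7.

16.7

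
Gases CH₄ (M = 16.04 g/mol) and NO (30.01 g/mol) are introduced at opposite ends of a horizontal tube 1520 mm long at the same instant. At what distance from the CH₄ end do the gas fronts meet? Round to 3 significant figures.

Graham's law gives d_CH₄/d_NO = rate_CH₄/rate_NO = √(M_NO/M_CH₄) = √(30.01/16.04) = 1.368.
With d_CH₄ + d_NO = 1520 mm, d_NO = 1520/(1 + 1.368) = 641.9 mm.
d_CH₄ = 1520 − 641.9 = 878 mm.

878 mm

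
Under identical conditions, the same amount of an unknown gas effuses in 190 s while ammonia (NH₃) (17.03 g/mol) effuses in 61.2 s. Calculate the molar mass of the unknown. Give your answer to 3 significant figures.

Since effusion rate ∝ 1/√M, t_X/t_NH₃ = √(M_X/M_NH₃).
190/61.2 = 3.105 = √(M_X/17.03)
M_X = 17.03 × 3.105² = 17.03 × 9.638 = 164 g/mol

164 g/mol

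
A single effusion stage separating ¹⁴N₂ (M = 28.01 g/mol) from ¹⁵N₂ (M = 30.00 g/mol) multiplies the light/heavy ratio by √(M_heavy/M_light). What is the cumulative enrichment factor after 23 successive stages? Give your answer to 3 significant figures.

Overall factor = α^23 with α = √(30.00/28.01), i.e. (30.00/28.01)^(23/2).
= 1.07105^(23/2) = 2.20.

2.20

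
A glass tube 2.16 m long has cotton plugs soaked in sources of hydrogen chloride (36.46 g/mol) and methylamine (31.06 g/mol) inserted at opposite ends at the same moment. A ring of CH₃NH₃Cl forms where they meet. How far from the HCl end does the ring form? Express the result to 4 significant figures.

1.037 m

In equal time, each gas travels a distance ∝ its rate ∝ 1/√M, so d_HCl/d_CH₃NH₂ = √(M_CH₃NH₂/M_HCl) = √(31.06/36.46) = 0.9230.
With d_HCl + d_CH₃NH₂ = 2.16 m, d_CH₃NH₂ = 2.16/(1 + 0.9230) = 1.123 m.
d_HCl = 2.16 − 1.123 = 1.037 m.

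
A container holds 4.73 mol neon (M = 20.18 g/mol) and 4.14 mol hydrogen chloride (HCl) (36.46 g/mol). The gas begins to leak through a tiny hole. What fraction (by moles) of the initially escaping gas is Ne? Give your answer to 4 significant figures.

0.6056

Each component's effusion rate ∝ (its partial pressure)·(1/√M) ∝ n_i/√M_i.
So x_Ne in the escaping gas = (n_Ne/√M_Ne) / Σ(n_i/√M_i)
= (4.73/√20.18) / (4.73/√20.18 + 4.14/√36.46) = 1.053/(1.053 + 0.6856) = 0.6056.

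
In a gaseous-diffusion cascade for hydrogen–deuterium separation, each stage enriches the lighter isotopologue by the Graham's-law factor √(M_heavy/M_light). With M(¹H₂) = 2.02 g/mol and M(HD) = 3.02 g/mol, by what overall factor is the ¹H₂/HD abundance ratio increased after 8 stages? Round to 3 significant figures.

The single-stage factor is √(M_heavy/M_light), so 8 stages give [√(3.02/2.02)]^8 = (3.02/2.02)^(8/2).
= 1.49505^4 = 5.00.

5.00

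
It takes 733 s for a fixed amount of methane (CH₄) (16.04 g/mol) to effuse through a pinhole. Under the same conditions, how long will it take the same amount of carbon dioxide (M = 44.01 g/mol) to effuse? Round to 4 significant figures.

1214 s

Using Graham's law: t_CO₂/t_CH₄ = √(M_CO₂/M_CH₄) = √(44.01/16.04) = √2.744 = 1.656.
So the time for CO₂ is 733 × 1.656 = 1214 s.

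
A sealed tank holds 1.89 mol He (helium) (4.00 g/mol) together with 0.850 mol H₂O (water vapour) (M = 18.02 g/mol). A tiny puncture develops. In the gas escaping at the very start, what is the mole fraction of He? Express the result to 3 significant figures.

0.825

Each component's effusion rate ∝ (its partial pressure)·(1/√M) ∝ n_i/√M_i.
Mole fraction of He in the effusate = (n_He/√M_He) / (n_He/√M_He + n_H₂O/√M_H₂O)
= (1.89/√4.00) / (1.89/√4.00 + 0.850/√18.02) = 0.9450/(0.9450 + 0.2002) = 0.825.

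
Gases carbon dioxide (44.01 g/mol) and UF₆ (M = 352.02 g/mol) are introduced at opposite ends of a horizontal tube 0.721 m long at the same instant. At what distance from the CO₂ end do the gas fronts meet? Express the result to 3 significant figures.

0.533 m

In equal time, each gas travels a distance ∝ its rate ∝ 1/√M, so d_CO₂/d_UF₆ = √(M_UF₆/M_CO₂) = √(352.02/44.01) = 2.828.
With d_CO₂ + d_UF₆ = 0.721 m, d_UF₆ = 0.721/(1 + 2.828) = 0.1883 m.
d_CO₂ = 0.721 − 0.1883 = 0.533 m.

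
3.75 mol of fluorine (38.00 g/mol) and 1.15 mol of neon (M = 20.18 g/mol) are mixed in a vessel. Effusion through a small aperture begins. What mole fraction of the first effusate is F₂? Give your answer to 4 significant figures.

Rate_i ∝ x_i/√M_i (Graham's law weighted by mole fraction), so the effusate composition follows n_i/√M_i.
Mole fraction of F₂ in the effusate = (n_F₂/√M_F₂) / (n_F₂/√M_F₂ + n_Ne/√M_Ne)
= (3.75/√38.00) / (3.75/√38.00 + 1.15/√20.18) = 0.6083/(0.6083 + 0.2560) = 0.7038.

0.7038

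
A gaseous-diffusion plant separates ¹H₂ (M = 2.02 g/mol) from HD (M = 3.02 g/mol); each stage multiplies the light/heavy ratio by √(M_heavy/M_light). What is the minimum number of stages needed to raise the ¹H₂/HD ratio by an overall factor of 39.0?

With α = √(3.02/2.02) per stage, ln α = ½ ln(1.49505) = 0.2011.
Need α^N ≥ 39.0 ⇒ N ≥ ln(39.0) / ln α = 3.664 / 0.2011 = 18.22.
So at least 19 stages are needed.

19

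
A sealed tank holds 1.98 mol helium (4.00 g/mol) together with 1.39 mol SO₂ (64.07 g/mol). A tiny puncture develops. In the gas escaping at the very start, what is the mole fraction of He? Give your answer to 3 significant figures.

The effusion rate of species i is ∝ p_i/√M_i ∝ n_i/√M_i.
x_He(eff) = (n_He/√M_He) / (n_He/√M_He + n_SO₂/√M_SO₂)
= (1.98/√4.00) / (1.98/√4.00 + 1.39/√64.07) = 0.9900/(0.9900 + 0.1737) = 0.851.

0.851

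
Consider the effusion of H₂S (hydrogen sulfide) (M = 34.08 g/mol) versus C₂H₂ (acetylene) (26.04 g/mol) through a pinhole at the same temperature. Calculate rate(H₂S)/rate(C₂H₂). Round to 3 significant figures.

0.874

Using Graham's law: rate_H₂S/rate_C₂H₂ = √(M_C₂H₂/M_H₂S) = √(26.04/34.08) = √0.7641 = 0.874.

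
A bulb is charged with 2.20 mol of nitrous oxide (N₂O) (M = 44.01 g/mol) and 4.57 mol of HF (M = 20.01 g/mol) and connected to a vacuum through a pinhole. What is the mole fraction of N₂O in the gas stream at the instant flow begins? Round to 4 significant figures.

0.2451

Rate_i ∝ x_i/√M_i (Graham's law weighted by mole fraction), so the effusate composition follows n_i/√M_i.
Mole fraction of N₂O in the effusate = (n_N₂O/√M_N₂O) / (n_N₂O/√M_N₂O + n_HF/√M_HF)
= (2.20/√44.01) / (2.20/√44.01 + 4.57/√20.01) = 0.3316/(0.3316 + 1.022) = 0.2451.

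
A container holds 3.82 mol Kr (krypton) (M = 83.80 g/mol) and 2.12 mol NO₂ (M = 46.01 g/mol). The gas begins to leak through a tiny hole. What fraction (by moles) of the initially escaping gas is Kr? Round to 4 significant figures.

Each component's effusion rate ∝ (its partial pressure)·(1/√M) ∝ n_i/√M_i.
Mole fraction of Kr in the effusate = (n_Kr/√M_Kr) / (n_Kr/√M_Kr + n_NO₂/√M_NO₂)
= (3.82/√83.80) / (3.82/√83.80 + 2.12/√46.01) = 0.4173/(0.4173 + 0.3125) = 0.5718.

0.5718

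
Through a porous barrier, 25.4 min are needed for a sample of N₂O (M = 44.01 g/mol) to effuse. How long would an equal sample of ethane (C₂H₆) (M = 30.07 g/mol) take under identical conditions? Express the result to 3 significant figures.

21.0 min

By Graham's law, t_C₂H₆/t_N₂O = √(M_C₂H₆/M_N₂O) = √(30.07/44.01) = √0.6833 = 0.8266.
So the time for C₂H₆ is 25.4 × 0.8266 = 21.0 min.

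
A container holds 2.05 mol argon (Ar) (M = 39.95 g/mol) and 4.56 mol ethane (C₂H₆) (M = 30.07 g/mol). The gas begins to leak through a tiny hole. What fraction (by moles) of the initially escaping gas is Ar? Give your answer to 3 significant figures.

Each component's effusion rate ∝ (its partial pressure)·(1/√M) ∝ n_i/√M_i.
Mole fraction of Ar in the effusate = (n_Ar/√M_Ar) / (n_Ar/√M_Ar + n_C₂H₆/√M_C₂H₆)
= (2.05/√39.95) / (2.05/√39.95 + 4.56/√30.07) = 0.3243/(0.3243 + 0.8316) = 0.281.

0.281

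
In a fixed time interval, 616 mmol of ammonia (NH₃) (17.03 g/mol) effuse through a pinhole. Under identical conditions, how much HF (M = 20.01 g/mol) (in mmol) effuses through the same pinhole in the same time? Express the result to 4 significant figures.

Since effusion rate ∝ 1/√M, rate_HF/rate_NH₃ = √(M_NH₃/M_HF) = √(17.03/20.01) = √0.8511 = 0.9225.
So the amount for HF is 616 × 0.9225 = 568.3 mmol.

568.3 mmol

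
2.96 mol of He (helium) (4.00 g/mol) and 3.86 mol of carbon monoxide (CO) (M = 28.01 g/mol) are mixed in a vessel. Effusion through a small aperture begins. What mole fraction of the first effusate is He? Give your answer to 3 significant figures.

0.670

The effusion rate of species i is ∝ p_i/√M_i ∝ n_i/√M_i.
So x_He in the escaping gas = (n_He/√M_He) / Σ(n_i/√M_i)
= (2.96/√4.00) / (2.96/√4.00 + 3.86/√28.01) = 1.480/(1.480 + 0.7293) = 0.670.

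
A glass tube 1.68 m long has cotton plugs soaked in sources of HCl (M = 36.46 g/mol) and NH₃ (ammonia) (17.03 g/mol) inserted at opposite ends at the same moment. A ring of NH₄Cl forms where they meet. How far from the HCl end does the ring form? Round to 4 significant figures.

0.6820 m

In equal time, each gas travels a distance ∝ its rate ∝ 1/√M, so d_HCl/d_NH₃ = √(M_NH₃/M_HCl) = √(17.03/36.46) = 0.6834.
With d_HCl + d_NH₃ = 1.68 m, d_NH₃ = 1.68/(1 + 0.6834) = 0.9980 m.
d_HCl = 1.68 − 0.9980 = 0.6820 m.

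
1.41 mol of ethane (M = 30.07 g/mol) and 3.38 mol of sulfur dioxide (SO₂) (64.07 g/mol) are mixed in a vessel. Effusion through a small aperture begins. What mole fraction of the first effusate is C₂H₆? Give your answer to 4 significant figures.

Effusion rate of each component ∝ n_i/√M_i (partial pressure × 1/√M).
x_C₂H₆(eff) = (n_C₂H₆/√M_C₂H₆) / (n_C₂H₆/√M_C₂H₆ + n_SO₂/√M_SO₂)
= (1.41/√30.07) / (1.41/√30.07 + 3.38/√64.07) = 0.2571/(0.2571 + 0.4223) = 0.3785.

0.3785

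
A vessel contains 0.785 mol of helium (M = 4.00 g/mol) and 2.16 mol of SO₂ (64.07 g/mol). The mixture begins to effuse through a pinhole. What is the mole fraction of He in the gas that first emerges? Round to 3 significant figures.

Each component's effusion rate ∝ (its partial pressure)·(1/√M) ∝ n_i/√M_i.
Mole fraction of He in the effusate = (n_He/√M_He) / (n_He/√M_He + n_SO₂/√M_SO₂)
= (0.785/√4.00) / (0.785/√4.00 + 2.16/√64.07) = 0.3925/(0.3925 + 0.2699) = 0.593.

0.593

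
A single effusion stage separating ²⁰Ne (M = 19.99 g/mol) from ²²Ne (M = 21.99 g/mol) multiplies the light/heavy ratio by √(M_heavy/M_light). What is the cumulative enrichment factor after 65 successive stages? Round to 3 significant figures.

22.2

After 65 stages the ratio has grown by (√(21.99/19.99))^65 = (21.99/19.99)^(65/2).
= 1.10005^(65/2) = 22.2.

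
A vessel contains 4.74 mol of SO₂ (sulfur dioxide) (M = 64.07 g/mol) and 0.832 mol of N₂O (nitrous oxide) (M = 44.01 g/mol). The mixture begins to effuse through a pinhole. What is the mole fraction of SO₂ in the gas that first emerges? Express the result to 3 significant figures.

Rate_i ∝ x_i/√M_i (Graham's law weighted by mole fraction), so the effusate composition follows n_i/√M_i.
Mole fraction of SO₂ in the effusate = (n_SO₂/√M_SO₂) / (n_SO₂/√M_SO₂ + n_N₂O/√M_N₂O)
= (4.74/√64.07) / (4.74/√64.07 + 0.832/√44.01) = 0.5922/(0.5922 + 0.1254) = 0.825.

0.825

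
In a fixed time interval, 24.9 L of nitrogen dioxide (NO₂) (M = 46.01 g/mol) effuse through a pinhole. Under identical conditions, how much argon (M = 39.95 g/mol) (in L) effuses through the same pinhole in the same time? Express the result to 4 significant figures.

26.72 L

Using Graham's law: rate_Ar/rate_NO₂ = √(M_NO₂/M_Ar) = √(46.01/39.95) = √1.152 = 1.073.
So the volume for Ar is 24.9 × 1.073 = 26.72 L.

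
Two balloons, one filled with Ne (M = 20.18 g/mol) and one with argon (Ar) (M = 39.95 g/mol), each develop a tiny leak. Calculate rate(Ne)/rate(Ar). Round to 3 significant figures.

Graham's law gives rate_Ne/rate_Ar = √(M_Ar/M_Ne) = √(39.95/20.18) = √1.980 = 1.41.

1.41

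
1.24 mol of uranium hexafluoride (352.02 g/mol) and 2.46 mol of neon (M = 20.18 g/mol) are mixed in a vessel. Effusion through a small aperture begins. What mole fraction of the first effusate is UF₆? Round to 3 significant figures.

0.108

The effusion rate of species i is ∝ p_i/√M_i ∝ n_i/√M_i.
x_UF₆(eff) = (n_UF₆/√M_UF₆) / (n_UF₆/√M_UF₆ + n_Ne/√M_Ne)
= (1.24/√352.02) / (1.24/√352.02 + 2.46/√20.18) = 0.06609/(0.06609 + 0.5476) = 0.108.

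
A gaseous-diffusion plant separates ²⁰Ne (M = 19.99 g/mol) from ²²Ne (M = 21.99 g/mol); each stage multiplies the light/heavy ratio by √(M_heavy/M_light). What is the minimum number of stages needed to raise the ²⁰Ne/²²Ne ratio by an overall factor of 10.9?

With α = √(21.99/19.99) per stage, ln α = ½ ln(1.10005) = 0.04768.
Need α^N ≥ 10.9 ⇒ N ≥ ln(10.9) / ln α = 2.389 / 0.04768 = 50.10.
So at least 51 stages are needed.

51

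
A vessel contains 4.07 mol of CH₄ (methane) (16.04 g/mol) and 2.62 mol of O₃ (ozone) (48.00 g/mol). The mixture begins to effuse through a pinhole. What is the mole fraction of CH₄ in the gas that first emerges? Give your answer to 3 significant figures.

0.729

Rate_i ∝ x_i/√M_i (Graham's law weighted by mole fraction), so the effusate composition follows n_i/√M_i.
So x_CH₄ in the escaping gas = (n_CH₄/√M_CH₄) / Σ(n_i/√M_i)
= (4.07/√16.04) / (4.07/√16.04 + 2.62/√48.00) = 1.016/(1.016 + 0.3782) = 0.729.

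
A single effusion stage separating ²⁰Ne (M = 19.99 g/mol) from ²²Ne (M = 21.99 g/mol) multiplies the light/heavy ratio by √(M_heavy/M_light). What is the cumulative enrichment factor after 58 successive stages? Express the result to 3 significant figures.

15.9

After 58 stages the ratio has grown by (√(21.99/19.99))^58 = (21.99/19.99)^(58/2).
= 1.10005^29 = 15.9.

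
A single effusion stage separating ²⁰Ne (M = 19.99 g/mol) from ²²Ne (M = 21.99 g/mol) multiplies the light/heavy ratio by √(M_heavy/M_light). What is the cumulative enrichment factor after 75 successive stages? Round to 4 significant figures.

After 75 stages the ratio has grown by (√(21.99/19.99))^75 = (21.99/19.99)^(75/2).
= 1.10005^(75/2) = 35.72.

35.72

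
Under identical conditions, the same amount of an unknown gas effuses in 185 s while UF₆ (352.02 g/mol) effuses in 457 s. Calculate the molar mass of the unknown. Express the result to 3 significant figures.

57.7 g/mol

Graham's law gives t_X/t_UF₆ = √(M_X/M_UF₆).
185/457 = 0.4048 = √(M_X/352.02)
M_X = 352.02 × 0.4048² = 352.02 × 0.1639 = 57.7 g/mol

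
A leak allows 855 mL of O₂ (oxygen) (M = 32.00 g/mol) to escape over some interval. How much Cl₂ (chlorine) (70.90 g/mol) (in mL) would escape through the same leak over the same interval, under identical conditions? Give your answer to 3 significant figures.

574 mL

From Graham's law, rate_Cl₂/rate_O₂ = √(M_O₂/M_Cl₂) = √(32.00/70.90) = √0.4513 = 0.6718.
So the volume for Cl₂ is 855 × 0.6718 = 574 mL.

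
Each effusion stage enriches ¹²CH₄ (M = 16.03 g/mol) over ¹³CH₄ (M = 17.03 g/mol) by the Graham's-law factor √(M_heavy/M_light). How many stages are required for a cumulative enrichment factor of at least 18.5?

97

Per stage α = (17.03/16.03)^(1/2) = 1.06238^0.5, giving ln α = 0.03026.
Need α^N ≥ 18.5 ⇒ N ≥ ln(18.5) / ln α = 2.918 / 0.03026 = 96.43.
Minimum whole number of stages: N = 97.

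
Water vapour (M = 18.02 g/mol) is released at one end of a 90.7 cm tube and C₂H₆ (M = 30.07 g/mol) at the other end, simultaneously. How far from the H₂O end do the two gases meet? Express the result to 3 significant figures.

51.1 cm

In equal time, each gas travels a distance ∝ its rate ∝ 1/√M, so d_H₂O/d_C₂H₆ = √(M_C₂H₆/M_H₂O) = √(30.07/18.02) = 1.292.
With d_H₂O + d_C₂H₆ = 90.7 cm, d_C₂H₆ = 90.7/(1 + 1.292) = 39.58 cm.
d_H₂O = 90.7 − 39.58 = 51.1 cm.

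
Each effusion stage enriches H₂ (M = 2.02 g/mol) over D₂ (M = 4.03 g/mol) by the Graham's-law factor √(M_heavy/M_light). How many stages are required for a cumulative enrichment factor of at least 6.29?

Per stage α = (4.03/2.02)^(1/2) = 1.99505^0.5, giving ln α = 0.3453.
Need α^N ≥ 6.29 ⇒ N ≥ ln(6.29) / ln α = 1.839 / 0.3453 = 5.33.
Minimum whole number of stages: N = 6.

6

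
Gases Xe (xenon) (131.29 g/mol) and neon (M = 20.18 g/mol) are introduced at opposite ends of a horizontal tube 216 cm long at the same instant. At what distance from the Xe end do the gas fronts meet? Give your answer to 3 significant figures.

60.8 cm

Distances travelled in equal time are proportional to diffusion rates, so d_Xe/d_Ne = √(M_Ne/M_Xe) = √(20.18/131.29) = 0.3921.
With d_Xe + d_Ne = 216 cm, d_Ne = 216/(1 + 0.3921) = 155.2 cm.
d_Xe = 216 − 155.2 = 60.8 cm.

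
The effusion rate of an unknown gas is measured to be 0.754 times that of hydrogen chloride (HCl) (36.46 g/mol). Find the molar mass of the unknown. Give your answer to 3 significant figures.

64.1 g/mol

Using Graham's law: rate_X/rate_HCl = √(M_HCl/M_X).
0.754 = √(36.46/M_X)
M_X = 36.46 / 0.754² = 36.46 / 0.5685 = 64.1 g/mol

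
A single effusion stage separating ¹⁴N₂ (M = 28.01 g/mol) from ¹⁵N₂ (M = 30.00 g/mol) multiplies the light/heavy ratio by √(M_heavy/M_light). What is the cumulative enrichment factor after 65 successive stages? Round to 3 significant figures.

The single-stage factor is √(M_heavy/M_light), so 65 stages give [√(30.00/28.01)]^65 = (30.00/28.01)^(65/2).
= 1.07105^(65/2) = 9.31.

9.31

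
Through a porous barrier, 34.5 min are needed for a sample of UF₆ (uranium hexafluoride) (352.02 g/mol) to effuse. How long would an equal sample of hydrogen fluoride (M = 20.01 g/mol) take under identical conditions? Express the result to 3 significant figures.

From Graham's law, t_HF/t_UF₆ = √(M_HF/M_UF₆) = √(20.01/352.02) = √0.05684 = 0.2384.
So the time for HF is 34.5 × 0.2384 = 8.23 min.

8.23 min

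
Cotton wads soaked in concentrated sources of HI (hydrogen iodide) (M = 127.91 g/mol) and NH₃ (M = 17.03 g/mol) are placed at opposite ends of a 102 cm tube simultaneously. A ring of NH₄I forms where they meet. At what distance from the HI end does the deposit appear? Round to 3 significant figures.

The fronts meet when d_HI + d_NH₃ = L with d_HI/d_NH₃ = √(M_NH₃/M_HI) (Graham's law). Here √(M_NH₃/M_HI) = √(17.03/127.91) = 0.3649.
With d_HI + d_NH₃ = 102 cm, d_NH₃ = 102/(1 + 0.3649) = 74.73 cm.
d_HI = 102 − 74.73 = 27.3 cm.

27.3 cm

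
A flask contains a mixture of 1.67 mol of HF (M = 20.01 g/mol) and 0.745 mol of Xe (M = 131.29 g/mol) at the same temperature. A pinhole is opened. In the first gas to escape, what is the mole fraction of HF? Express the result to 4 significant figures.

The effusion rate of species i is ∝ p_i/√M_i ∝ n_i/√M_i.
So x_HF in the escaping gas = (n_HF/√M_HF) / Σ(n_i/√M_i)
= (1.67/√20.01) / (1.67/√20.01 + 0.745/√131.29) = 0.3733/(0.3733 + 0.06502) = 0.8517.

0.8517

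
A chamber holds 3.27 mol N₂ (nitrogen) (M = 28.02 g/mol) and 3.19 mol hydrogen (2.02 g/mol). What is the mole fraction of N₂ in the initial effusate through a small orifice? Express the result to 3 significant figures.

0.216

Effusion rate of each component ∝ n_i/√M_i (partial pressure × 1/√M).
Mole fraction of N₂ in the effusate = (n_N₂/√M_N₂) / (n_N₂/√M_N₂ + n_H₂/√M_H₂)
= (3.27/√28.02) / (3.27/√28.02 + 3.19/√2.02) = 0.6178/(0.6178 + 2.244) = 0.216.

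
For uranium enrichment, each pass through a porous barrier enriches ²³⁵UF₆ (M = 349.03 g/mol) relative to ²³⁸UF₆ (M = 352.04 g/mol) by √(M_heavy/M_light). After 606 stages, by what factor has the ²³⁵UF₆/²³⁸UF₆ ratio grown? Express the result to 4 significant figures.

13.49

Overall factor = α^606 with α = √(352.04/349.03), i.e. (352.04/349.03)^(606/2).
= 1.00862^303 = 13.49.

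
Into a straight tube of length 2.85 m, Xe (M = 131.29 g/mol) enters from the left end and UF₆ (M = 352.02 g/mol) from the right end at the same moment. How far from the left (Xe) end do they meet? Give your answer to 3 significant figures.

1.77 m

In equal time, each gas travels a distance ∝ its rate ∝ 1/√M, so d_Xe/d_UF₆ = √(M_UF₆/M_Xe) = √(352.02/131.29) = 1.637.
With d_Xe + d_UF₆ = 2.85 m, d_UF₆ = 2.85/(1 + 1.637) = 1.081 m.
d_Xe = 2.85 − 1.081 = 1.77 m.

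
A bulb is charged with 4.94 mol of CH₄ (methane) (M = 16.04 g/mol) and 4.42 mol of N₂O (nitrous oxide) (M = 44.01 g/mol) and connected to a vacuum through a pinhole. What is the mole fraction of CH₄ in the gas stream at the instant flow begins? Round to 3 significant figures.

Each component's effusion rate ∝ (its partial pressure)·(1/√M) ∝ n_i/√M_i.
Mole fraction of CH₄ in the effusate = (n_CH₄/√M_CH₄) / (n_CH₄/√M_CH₄ + n_N₂O/√M_N₂O)
= (4.94/√16.04) / (4.94/√16.04 + 4.42/√44.01) = 1.233/(1.233 + 0.6663) = 0.649.

0.649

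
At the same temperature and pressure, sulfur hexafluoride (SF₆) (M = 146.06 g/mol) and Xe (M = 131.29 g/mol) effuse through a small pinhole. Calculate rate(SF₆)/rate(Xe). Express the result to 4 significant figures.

From Graham's law, rate_SF₆/rate_Xe = √(M_Xe/M_SF₆) = √(131.29/146.06) = √0.8989 = 0.9481.

0.9481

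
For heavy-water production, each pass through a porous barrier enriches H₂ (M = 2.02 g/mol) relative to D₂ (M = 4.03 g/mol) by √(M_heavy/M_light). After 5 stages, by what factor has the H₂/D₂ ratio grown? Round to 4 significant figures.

Each stage multiplies the ratio by α = √(4.03/2.02), so after 5 stages the overall factor is α^5 = (4.03/2.02)^(5/2).
= 1.99505^(5/2) = 5.622.

5.622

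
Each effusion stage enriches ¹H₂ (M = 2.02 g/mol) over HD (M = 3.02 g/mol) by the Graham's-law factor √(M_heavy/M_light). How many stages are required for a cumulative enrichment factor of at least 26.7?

17

Per stage α = (3.02/2.02)^(1/2) = 1.49505^0.5, giving ln α = 0.2011.
Need α^N ≥ 26.7 ⇒ N ≥ ln(26.7) / ln α = 3.285 / 0.2011 = 16.34.
Rounding up, N = 17 stages.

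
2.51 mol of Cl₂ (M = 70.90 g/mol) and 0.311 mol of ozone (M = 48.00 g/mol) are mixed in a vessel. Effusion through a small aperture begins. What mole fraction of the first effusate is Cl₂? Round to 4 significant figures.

Rate_i ∝ x_i/√M_i (Graham's law weighted by mole fraction), so the effusate composition follows n_i/√M_i.
Mole fraction of Cl₂ in the effusate = (n_Cl₂/√M_Cl₂) / (n_Cl₂/√M_Cl₂ + n_O₃/√M_O₃)
= (2.51/√70.90) / (2.51/√70.90 + 0.311/√48.00) = 0.2981/(0.2981 + 0.04489) = 0.8691.

0.8691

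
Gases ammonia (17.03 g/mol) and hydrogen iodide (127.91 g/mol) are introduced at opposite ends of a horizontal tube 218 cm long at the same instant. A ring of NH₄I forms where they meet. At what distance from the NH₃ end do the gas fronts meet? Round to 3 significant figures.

160 cm

Graham's law gives d_NH₃/d_HI = rate_NH₃/rate_HI = √(M_HI/M_NH₃) = √(127.91/17.03) = 2.741.
With d_NH₃ + d_HI = 218 cm, d_HI = 218/(1 + 2.741) = 58.28 cm.
d_NH₃ = 218 − 58.28 = 160 cm.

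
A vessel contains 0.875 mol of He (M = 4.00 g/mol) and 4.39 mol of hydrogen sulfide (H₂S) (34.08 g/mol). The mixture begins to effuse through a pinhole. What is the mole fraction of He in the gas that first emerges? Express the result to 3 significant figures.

0.368

Each component's effusion rate ∝ (its partial pressure)·(1/√M) ∝ n_i/√M_i.
x_He(eff) = (n_He/√M_He) / (n_He/√M_He + n_H₂S/√M_H₂S)
= (0.875/√4.00) / (0.875/√4.00 + 4.39/√34.08) = 0.4375/(0.4375 + 0.7520) = 0.368.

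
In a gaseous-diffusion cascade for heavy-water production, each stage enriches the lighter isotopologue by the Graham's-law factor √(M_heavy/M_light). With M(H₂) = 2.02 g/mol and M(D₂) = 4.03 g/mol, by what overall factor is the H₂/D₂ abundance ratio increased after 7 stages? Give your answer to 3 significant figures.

Overall factor = α^7 with α = √(4.03/2.02), i.e. (4.03/2.02)^(7/2).
= 1.99505^(7/2) = 11.2.

11.2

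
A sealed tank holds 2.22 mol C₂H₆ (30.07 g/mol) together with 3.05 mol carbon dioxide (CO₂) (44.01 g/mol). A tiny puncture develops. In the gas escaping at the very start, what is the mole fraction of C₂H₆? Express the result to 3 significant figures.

Each component's effusion rate ∝ (its partial pressure)·(1/√M) ∝ n_i/√M_i.
Mole fraction of C₂H₆ in the effusate = (n_C₂H₆/√M_C₂H₆) / (n_C₂H₆/√M_C₂H₆ + n_CO₂/√M_CO₂)
= (2.22/√30.07) / (2.22/√30.07 + 3.05/√44.01) = 0.4048/(0.4048 + 0.4598) = 0.468.

0.468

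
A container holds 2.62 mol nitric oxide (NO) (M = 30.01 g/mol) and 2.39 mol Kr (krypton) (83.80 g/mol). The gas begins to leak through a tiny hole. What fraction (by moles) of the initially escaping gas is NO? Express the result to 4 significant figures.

The effusion rate of species i is ∝ p_i/√M_i ∝ n_i/√M_i.
Mole fraction of NO in the effusate = (n_NO/√M_NO) / (n_NO/√M_NO + n_Kr/√M_Kr)
= (2.62/√30.01) / (2.62/√30.01 + 2.39/√83.80) = 0.4783/(0.4783 + 0.2611) = 0.6469.

0.6469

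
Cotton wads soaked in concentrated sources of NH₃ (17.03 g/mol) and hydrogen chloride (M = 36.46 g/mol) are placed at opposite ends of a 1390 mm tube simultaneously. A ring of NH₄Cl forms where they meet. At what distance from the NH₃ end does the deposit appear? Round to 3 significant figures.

In equal time, each gas travels a distance ∝ its rate ∝ 1/√M, so d_NH₃/d_HCl = √(M_HCl/M_NH₃) = √(36.46/17.03) = 1.463.
With d_NH₃ + d_HCl = 1390 mm, d_HCl = 1390/(1 + 1.463) = 564.3 mm.
d_NH₃ = 1390 − 564.3 = 826 mm.

826 mm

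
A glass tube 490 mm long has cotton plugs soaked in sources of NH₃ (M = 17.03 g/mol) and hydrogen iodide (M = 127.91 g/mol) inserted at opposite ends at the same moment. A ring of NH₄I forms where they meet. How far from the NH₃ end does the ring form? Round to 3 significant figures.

Graham's law gives d_NH₃/d_HI = rate_NH₃/rate_HI = √(M_HI/M_NH₃) = √(127.91/17.03) = 2.741.
With d_NH₃ + d_HI = 490 mm, d_HI = 490/(1 + 2.741) = 131.0 mm.
d_NH₃ = 490 − 131.0 = 359 mm.

359 mm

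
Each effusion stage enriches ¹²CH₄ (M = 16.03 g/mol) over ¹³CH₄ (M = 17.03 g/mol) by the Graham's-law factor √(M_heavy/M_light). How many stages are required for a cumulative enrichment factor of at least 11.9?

82

Per stage α = (17.03/16.03)^(1/2) = 1.06238^0.5, giving ln α = 0.03026.
Need α^N ≥ 11.9 ⇒ N ≥ ln(11.9) / ln α = 2.477 / 0.03026 = 81.85.
Rounding up, N = 82 stages.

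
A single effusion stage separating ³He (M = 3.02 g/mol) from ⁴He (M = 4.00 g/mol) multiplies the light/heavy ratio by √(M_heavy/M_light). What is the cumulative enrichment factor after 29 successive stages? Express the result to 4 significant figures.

58.85

The single-stage factor is √(M_heavy/M_light), so 29 stages give [√(4.00/3.02)]^29 = (4.00/3.02)^(29/2).
= 1.32450^(29/2) = 58.85.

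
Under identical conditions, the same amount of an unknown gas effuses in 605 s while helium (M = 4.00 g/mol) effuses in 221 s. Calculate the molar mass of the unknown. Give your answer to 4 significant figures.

29.98 g/mol

Since effusion rate ∝ 1/√M, t_X/t_He = √(M_X/M_He).
605/221 = 2.738 = √(M_X/4.00)
M_X = 4.00 × 2.738² = 4.00 × 7.494 = 29.98 g/mol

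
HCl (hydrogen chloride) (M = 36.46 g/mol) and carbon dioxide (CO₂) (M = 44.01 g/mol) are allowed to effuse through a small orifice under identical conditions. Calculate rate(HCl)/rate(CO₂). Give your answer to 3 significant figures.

Using Graham's law: rate_HCl/rate_CO₂ = √(M_CO₂/M_HCl) = √(44.01/36.46) = √1.207 = 1.10.

1.10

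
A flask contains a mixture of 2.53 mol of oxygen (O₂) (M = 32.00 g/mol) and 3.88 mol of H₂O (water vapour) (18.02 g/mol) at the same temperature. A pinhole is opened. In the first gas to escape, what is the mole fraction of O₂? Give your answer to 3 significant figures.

Each component's effusion rate ∝ (its partial pressure)·(1/√M) ∝ n_i/√M_i.
So x_O₂ in the escaping gas = (n_O₂/√M_O₂) / Σ(n_i/√M_i)
= (2.53/√32.00) / (2.53/√32.00 + 3.88/√18.02) = 0.4472/(0.4472 + 0.9140) = 0.329.

0.329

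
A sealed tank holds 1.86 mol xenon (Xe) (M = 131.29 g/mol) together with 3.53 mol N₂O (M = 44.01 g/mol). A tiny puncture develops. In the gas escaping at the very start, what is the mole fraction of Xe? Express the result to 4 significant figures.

Rate_i ∝ x_i/√M_i (Graham's law weighted by mole fraction), so the effusate composition follows n_i/√M_i.
Mole fraction of Xe in the effusate = (n_Xe/√M_Xe) / (n_Xe/√M_Xe + n_N₂O/√M_N₂O)
= (1.86/√131.29) / (1.86/√131.29 + 3.53/√44.01) = 0.1623/(0.1623 + 0.5321) = 0.2338.

0.2338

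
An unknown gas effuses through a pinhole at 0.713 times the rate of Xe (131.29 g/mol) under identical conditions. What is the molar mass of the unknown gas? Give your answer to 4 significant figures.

258.3 g/mol

Since effusion rate ∝ 1/√M, rate_X/rate_Xe = √(M_Xe/M_X).
0.713 = √(131.29/M_X)
M_X = 131.29 / 0.713² = 131.29 / 0.5084 = 258.3 g/mol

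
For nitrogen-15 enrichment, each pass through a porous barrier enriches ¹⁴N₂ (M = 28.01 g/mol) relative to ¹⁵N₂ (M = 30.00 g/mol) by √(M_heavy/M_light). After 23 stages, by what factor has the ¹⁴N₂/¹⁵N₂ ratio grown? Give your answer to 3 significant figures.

2.20

Overall factor = α^23 with α = √(30.00/28.01), i.e. (30.00/28.01)^(23/2).
= 1.07105^(23/2) = 2.20.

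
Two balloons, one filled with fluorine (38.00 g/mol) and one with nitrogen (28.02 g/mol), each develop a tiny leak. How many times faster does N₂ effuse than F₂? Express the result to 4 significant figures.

From Graham's law, rate_N₂/rate_F₂ = √(M_F₂/M_N₂) = √(38.00/28.02) = √1.356 = 1.165.

1.165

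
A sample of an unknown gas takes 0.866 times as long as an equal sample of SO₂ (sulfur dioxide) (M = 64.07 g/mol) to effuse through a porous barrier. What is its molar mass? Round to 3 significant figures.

48.0 g/mol

Using Graham's law: t_X/t_SO₂ = √(M_X/M_SO₂).
0.866 = √(M_X/64.07)
M_X = 64.07 × 0.866² = 64.07 × 0.7500 = 48.0 g/mol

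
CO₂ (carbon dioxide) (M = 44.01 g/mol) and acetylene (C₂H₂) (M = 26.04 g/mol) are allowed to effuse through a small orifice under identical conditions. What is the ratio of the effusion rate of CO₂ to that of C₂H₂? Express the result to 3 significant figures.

0.769

Since effusion rate ∝ 1/√M, rate_CO₂/rate_C₂H₂ = √(M_C₂H₂/M_CO₂) = √(26.04/44.01) = √0.5917 = 0.769.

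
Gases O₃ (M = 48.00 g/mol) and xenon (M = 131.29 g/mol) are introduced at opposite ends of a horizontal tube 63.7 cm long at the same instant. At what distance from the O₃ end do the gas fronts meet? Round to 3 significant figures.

Graham's law gives d_O₃/d_Xe = rate_O₃/rate_Xe = √(M_Xe/M_O₃) = √(131.29/48.00) = 1.654.
With d_O₃ + d_Xe = 63.7 cm, d_Xe = 63.7/(1 + 1.654) = 24.00 cm.
d_O₃ = 63.7 − 24.00 = 39.7 cm.

39.7 cm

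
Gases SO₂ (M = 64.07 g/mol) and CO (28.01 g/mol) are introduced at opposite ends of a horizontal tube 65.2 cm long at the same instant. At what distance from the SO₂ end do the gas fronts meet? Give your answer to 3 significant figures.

Graham's law gives d_SO₂/d_CO = rate_SO₂/rate_CO = √(M_CO/M_SO₂) = √(28.01/64.07) = 0.6612.
With d_SO₂ + d_CO = 65.2 cm, d_CO = 65.2/(1 + 0.6612) = 39.25 cm.
d_SO₂ = 65.2 − 39.25 = 26.0 cm.

26.0 cm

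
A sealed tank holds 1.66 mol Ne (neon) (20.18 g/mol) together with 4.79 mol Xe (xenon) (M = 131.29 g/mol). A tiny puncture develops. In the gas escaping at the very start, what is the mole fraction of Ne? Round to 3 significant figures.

0.469

The effusion rate of species i is ∝ p_i/√M_i ∝ n_i/√M_i.
So x_Ne in the escaping gas = (n_Ne/√M_Ne) / Σ(n_i/√M_i)
= (1.66/√20.18) / (1.66/√20.18 + 4.79/√131.29) = 0.3695/(0.3695 + 0.4180) = 0.469.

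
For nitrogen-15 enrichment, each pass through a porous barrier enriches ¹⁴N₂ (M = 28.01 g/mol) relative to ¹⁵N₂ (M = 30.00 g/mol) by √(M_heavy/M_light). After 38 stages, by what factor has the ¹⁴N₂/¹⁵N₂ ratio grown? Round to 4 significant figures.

Each stage multiplies the ratio by α = √(30.00/28.01), so after 38 stages the overall factor is α^38 = (30.00/28.01)^(38/2).
= 1.07105^19 = 3.684.

3.684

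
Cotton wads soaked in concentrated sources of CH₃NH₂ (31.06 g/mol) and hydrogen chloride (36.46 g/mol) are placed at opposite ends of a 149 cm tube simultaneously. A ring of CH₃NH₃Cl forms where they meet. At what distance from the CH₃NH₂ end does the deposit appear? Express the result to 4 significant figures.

The fronts meet when d_CH₃NH₂ + d_HCl = L with d_CH₃NH₂/d_HCl = √(M_HCl/M_CH₃NH₂) (Graham's law). Here √(M_HCl/M_CH₃NH₂) = √(36.46/31.06) = 1.083.
With d_CH₃NH₂ + d_HCl = 149 cm, d_HCl = 149/(1 + 1.083) = 71.52 cm.
d_CH₃NH₂ = 149 − 71.52 = 77.48 cm.

77.48 cm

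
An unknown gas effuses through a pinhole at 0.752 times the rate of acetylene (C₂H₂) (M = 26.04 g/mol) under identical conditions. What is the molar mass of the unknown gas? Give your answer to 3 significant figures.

By Graham's law, rate_X/rate_C₂H₂ = √(M_C₂H₂/M_X).
0.752 = √(26.04/M_X)
M_X = 26.04 / 0.752² = 26.04 / 0.5655 = 46.0 g/mol

46.0 g/mol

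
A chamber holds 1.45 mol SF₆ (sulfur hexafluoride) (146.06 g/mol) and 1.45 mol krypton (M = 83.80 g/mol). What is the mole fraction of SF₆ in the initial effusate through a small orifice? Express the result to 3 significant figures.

Each component's effusion rate ∝ (its partial pressure)·(1/√M) ∝ n_i/√M_i.
So x_SF₆ in the escaping gas = (n_SF₆/√M_SF₆) / Σ(n_i/√M_i)
= (1.45/√146.06) / (1.45/√146.06 + 1.45/√83.80) = 0.1200/(0.1200 + 0.1584) = 0.431.

0.431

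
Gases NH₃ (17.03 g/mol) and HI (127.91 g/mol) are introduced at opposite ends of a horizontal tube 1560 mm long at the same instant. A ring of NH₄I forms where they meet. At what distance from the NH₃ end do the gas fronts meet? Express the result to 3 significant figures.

Graham's law gives d_NH₃/d_HI = rate_NH₃/rate_HI = √(M_HI/M_NH₃) = √(127.91/17.03) = 2.741.
With d_NH₃ + d_HI = 1560 mm, d_HI = 1560/(1 + 2.741) = 417.0 mm.
d_NH₃ = 1560 − 417.0 = 1140 mm.

1140 mm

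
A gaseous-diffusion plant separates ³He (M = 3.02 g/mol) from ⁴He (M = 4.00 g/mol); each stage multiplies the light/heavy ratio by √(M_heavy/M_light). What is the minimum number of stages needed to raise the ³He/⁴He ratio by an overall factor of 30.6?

Per stage α = (4.00/3.02)^(1/2) = 1.32450^0.5, giving ln α = 0.1405.
Need α^N ≥ 30.6 ⇒ N ≥ ln(30.6) / ln α = 3.421 / 0.1405 = 24.35.
Minimum whole number of stages: N = 25.

25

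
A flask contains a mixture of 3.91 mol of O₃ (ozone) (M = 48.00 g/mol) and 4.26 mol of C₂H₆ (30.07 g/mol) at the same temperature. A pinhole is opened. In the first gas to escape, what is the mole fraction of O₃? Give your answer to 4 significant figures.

Effusion rate of each component ∝ n_i/√M_i (partial pressure × 1/√M).
Mole fraction of O₃ in the effusate = (n_O₃/√M_O₃) / (n_O₃/√M_O₃ + n_C₂H₆/√M_C₂H₆)
= (3.91/√48.00) / (3.91/√48.00 + 4.26/√30.07) = 0.5644/(0.5644 + 0.7769) = 0.4208.

0.4208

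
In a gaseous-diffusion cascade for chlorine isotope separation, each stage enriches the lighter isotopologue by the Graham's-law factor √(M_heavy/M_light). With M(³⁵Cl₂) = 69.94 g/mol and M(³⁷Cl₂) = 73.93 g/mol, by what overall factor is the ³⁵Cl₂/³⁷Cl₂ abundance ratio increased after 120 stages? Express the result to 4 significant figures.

Each stage multiplies the ratio by α = √(73.93/69.94), so after 120 stages the overall factor is α^120 = (73.93/69.94)^(120/2).
= 1.05705^60 = 27.91.

27.91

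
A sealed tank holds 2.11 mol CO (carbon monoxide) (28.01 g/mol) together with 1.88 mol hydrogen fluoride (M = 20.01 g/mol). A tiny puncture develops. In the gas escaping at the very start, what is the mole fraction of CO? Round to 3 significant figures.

The effusion rate of species i is ∝ p_i/√M_i ∝ n_i/√M_i.
Mole fraction of CO in the effusate = (n_CO/√M_CO) / (n_CO/√M_CO + n_HF/√M_HF)
= (2.11/√28.01) / (2.11/√28.01 + 1.88/√20.01) = 0.3987/(0.3987 + 0.4203) = 0.487.

0.487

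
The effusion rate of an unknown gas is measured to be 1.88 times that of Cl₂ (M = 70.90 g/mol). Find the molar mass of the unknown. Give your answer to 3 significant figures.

20.1 g/mol

From Graham's law, rate_X/rate_Cl₂ = √(M_Cl₂/M_X).
1.88 = √(70.90/M_X)
M_X = 70.90 / 1.88² = 70.90 / 3.534 = 20.1 g/mol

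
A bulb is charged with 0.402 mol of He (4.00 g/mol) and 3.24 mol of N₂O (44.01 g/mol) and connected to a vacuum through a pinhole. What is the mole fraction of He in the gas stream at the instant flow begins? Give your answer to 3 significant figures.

Each component's effusion rate ∝ (its partial pressure)·(1/√M) ∝ n_i/√M_i.
So x_He in the escaping gas = (n_He/√M_He) / Σ(n_i/√M_i)
= (0.402/√4.00) / (0.402/√4.00 + 3.24/√44.01) = 0.2010/(0.2010 + 0.4884) = 0.292.

0.292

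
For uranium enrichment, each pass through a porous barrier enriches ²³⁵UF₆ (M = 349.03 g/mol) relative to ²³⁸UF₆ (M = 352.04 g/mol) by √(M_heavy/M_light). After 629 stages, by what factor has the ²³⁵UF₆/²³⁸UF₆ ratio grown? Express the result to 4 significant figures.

After 629 stages the ratio has grown by (√(352.04/349.03))^629 = (352.04/349.03)^(629/2).
= 1.00862^(629/2) = 14.89.

14.89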